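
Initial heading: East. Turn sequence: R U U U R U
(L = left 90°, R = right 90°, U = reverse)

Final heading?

Answer: Final heading: West

Derivation:
Start: East
  R (right (90° clockwise)) -> South
  U (U-turn (180°)) -> North
  U (U-turn (180°)) -> South
  U (U-turn (180°)) -> North
  R (right (90° clockwise)) -> East
  U (U-turn (180°)) -> West
Final: West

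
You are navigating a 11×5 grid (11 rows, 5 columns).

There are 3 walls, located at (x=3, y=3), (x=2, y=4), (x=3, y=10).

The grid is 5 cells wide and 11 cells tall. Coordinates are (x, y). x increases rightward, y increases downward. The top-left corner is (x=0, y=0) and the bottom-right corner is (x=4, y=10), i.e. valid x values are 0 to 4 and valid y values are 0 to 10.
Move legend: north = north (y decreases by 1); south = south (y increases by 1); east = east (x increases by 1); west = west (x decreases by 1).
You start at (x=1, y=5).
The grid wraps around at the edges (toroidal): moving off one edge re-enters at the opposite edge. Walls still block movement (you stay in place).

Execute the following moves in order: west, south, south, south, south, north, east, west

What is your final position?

Answer: Final position: (x=0, y=8)

Derivation:
Start: (x=1, y=5)
  west (west): (x=1, y=5) -> (x=0, y=5)
  south (south): (x=0, y=5) -> (x=0, y=6)
  south (south): (x=0, y=6) -> (x=0, y=7)
  south (south): (x=0, y=7) -> (x=0, y=8)
  south (south): (x=0, y=8) -> (x=0, y=9)
  north (north): (x=0, y=9) -> (x=0, y=8)
  east (east): (x=0, y=8) -> (x=1, y=8)
  west (west): (x=1, y=8) -> (x=0, y=8)
Final: (x=0, y=8)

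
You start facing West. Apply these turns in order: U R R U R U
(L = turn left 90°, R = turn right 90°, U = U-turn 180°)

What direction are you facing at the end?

Answer: Final heading: North

Derivation:
Start: West
  U (U-turn (180°)) -> East
  R (right (90° clockwise)) -> South
  R (right (90° clockwise)) -> West
  U (U-turn (180°)) -> East
  R (right (90° clockwise)) -> South
  U (U-turn (180°)) -> North
Final: North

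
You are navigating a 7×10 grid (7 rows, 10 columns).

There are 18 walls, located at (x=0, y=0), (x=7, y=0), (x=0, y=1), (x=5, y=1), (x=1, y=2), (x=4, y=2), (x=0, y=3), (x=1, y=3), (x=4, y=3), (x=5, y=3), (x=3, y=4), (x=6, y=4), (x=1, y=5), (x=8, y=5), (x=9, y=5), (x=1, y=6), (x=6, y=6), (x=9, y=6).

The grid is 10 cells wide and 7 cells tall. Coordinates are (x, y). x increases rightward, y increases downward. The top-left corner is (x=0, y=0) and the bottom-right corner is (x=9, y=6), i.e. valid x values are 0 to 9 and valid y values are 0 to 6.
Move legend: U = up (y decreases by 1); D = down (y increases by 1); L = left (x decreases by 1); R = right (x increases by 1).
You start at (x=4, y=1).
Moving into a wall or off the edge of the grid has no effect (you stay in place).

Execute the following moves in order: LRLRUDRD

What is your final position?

Answer: Final position: (x=4, y=1)

Derivation:
Start: (x=4, y=1)
  L (left): (x=4, y=1) -> (x=3, y=1)
  R (right): (x=3, y=1) -> (x=4, y=1)
  L (left): (x=4, y=1) -> (x=3, y=1)
  R (right): (x=3, y=1) -> (x=4, y=1)
  U (up): (x=4, y=1) -> (x=4, y=0)
  D (down): (x=4, y=0) -> (x=4, y=1)
  R (right): blocked, stay at (x=4, y=1)
  D (down): blocked, stay at (x=4, y=1)
Final: (x=4, y=1)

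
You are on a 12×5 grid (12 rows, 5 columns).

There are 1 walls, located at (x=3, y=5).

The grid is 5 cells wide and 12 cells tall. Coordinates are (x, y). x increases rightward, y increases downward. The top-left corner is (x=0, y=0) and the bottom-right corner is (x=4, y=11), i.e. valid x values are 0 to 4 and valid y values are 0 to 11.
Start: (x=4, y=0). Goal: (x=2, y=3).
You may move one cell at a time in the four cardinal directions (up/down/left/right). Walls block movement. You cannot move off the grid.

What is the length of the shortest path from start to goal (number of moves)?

BFS from (x=4, y=0) until reaching (x=2, y=3):
  Distance 0: (x=4, y=0)
  Distance 1: (x=3, y=0), (x=4, y=1)
  Distance 2: (x=2, y=0), (x=3, y=1), (x=4, y=2)
  Distance 3: (x=1, y=0), (x=2, y=1), (x=3, y=2), (x=4, y=3)
  Distance 4: (x=0, y=0), (x=1, y=1), (x=2, y=2), (x=3, y=3), (x=4, y=4)
  Distance 5: (x=0, y=1), (x=1, y=2), (x=2, y=3), (x=3, y=4), (x=4, y=5)  <- goal reached here
One shortest path (5 moves): (x=4, y=0) -> (x=3, y=0) -> (x=2, y=0) -> (x=2, y=1) -> (x=2, y=2) -> (x=2, y=3)

Answer: Shortest path length: 5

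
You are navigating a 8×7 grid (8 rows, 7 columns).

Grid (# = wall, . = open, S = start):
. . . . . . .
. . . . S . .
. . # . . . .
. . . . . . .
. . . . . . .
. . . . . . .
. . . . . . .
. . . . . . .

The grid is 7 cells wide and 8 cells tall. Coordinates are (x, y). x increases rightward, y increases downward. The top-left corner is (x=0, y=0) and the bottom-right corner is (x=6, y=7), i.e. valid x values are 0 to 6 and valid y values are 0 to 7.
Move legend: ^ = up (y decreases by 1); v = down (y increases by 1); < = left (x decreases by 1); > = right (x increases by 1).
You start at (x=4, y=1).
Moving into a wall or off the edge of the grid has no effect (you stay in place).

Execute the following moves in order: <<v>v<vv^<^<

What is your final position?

Answer: Final position: (x=1, y=3)

Derivation:
Start: (x=4, y=1)
  < (left): (x=4, y=1) -> (x=3, y=1)
  < (left): (x=3, y=1) -> (x=2, y=1)
  v (down): blocked, stay at (x=2, y=1)
  > (right): (x=2, y=1) -> (x=3, y=1)
  v (down): (x=3, y=1) -> (x=3, y=2)
  < (left): blocked, stay at (x=3, y=2)
  v (down): (x=3, y=2) -> (x=3, y=3)
  v (down): (x=3, y=3) -> (x=3, y=4)
  ^ (up): (x=3, y=4) -> (x=3, y=3)
  < (left): (x=3, y=3) -> (x=2, y=3)
  ^ (up): blocked, stay at (x=2, y=3)
  < (left): (x=2, y=3) -> (x=1, y=3)
Final: (x=1, y=3)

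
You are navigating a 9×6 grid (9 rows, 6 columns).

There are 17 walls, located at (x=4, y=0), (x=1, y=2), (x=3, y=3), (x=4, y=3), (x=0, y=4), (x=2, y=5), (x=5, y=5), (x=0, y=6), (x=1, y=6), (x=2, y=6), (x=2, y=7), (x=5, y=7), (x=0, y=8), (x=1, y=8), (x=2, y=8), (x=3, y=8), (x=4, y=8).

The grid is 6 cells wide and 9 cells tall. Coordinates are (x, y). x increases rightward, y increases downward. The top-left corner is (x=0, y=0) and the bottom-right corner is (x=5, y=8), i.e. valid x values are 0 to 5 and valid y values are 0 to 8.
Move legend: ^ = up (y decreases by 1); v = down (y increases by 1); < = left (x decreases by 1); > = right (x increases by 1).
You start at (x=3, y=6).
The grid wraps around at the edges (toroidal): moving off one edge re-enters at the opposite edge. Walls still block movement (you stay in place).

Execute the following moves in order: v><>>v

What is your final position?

Answer: Final position: (x=4, y=7)

Derivation:
Start: (x=3, y=6)
  v (down): (x=3, y=6) -> (x=3, y=7)
  > (right): (x=3, y=7) -> (x=4, y=7)
  < (left): (x=4, y=7) -> (x=3, y=7)
  > (right): (x=3, y=7) -> (x=4, y=7)
  > (right): blocked, stay at (x=4, y=7)
  v (down): blocked, stay at (x=4, y=7)
Final: (x=4, y=7)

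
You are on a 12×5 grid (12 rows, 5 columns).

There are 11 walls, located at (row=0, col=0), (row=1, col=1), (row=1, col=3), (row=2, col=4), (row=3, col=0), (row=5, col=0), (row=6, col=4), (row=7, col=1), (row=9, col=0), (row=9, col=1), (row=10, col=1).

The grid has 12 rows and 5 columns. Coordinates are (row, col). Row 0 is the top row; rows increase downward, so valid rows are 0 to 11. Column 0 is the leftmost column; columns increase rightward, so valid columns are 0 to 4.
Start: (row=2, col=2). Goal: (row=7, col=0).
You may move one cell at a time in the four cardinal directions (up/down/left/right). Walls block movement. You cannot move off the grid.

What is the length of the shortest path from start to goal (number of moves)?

Answer: Shortest path length: 7

Derivation:
BFS from (row=2, col=2) until reaching (row=7, col=0):
  Distance 0: (row=2, col=2)
  Distance 1: (row=1, col=2), (row=2, col=1), (row=2, col=3), (row=3, col=2)
  Distance 2: (row=0, col=2), (row=2, col=0), (row=3, col=1), (row=3, col=3), (row=4, col=2)
  Distance 3: (row=0, col=1), (row=0, col=3), (row=1, col=0), (row=3, col=4), (row=4, col=1), (row=4, col=3), (row=5, col=2)
  Distance 4: (row=0, col=4), (row=4, col=0), (row=4, col=4), (row=5, col=1), (row=5, col=3), (row=6, col=2)
  Distance 5: (row=1, col=4), (row=5, col=4), (row=6, col=1), (row=6, col=3), (row=7, col=2)
  Distance 6: (row=6, col=0), (row=7, col=3), (row=8, col=2)
  Distance 7: (row=7, col=0), (row=7, col=4), (row=8, col=1), (row=8, col=3), (row=9, col=2)  <- goal reached here
One shortest path (7 moves): (row=2, col=2) -> (row=2, col=1) -> (row=3, col=1) -> (row=4, col=1) -> (row=5, col=1) -> (row=6, col=1) -> (row=6, col=0) -> (row=7, col=0)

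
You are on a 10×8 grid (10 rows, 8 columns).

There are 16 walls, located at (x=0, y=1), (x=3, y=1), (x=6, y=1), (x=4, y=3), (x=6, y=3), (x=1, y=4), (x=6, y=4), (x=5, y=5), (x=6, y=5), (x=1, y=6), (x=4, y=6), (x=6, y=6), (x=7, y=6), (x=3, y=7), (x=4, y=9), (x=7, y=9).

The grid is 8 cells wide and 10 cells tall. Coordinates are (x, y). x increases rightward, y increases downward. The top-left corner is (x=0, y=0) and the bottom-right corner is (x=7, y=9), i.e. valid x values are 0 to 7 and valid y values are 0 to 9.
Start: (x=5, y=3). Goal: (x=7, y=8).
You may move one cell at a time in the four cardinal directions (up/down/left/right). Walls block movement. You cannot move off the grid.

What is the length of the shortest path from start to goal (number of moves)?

BFS from (x=5, y=3) until reaching (x=7, y=8):
  Distance 0: (x=5, y=3)
  Distance 1: (x=5, y=2), (x=5, y=4)
  Distance 2: (x=5, y=1), (x=4, y=2), (x=6, y=2), (x=4, y=4)
  Distance 3: (x=5, y=0), (x=4, y=1), (x=3, y=2), (x=7, y=2), (x=3, y=4), (x=4, y=5)
  Distance 4: (x=4, y=0), (x=6, y=0), (x=7, y=1), (x=2, y=2), (x=3, y=3), (x=7, y=3), (x=2, y=4), (x=3, y=5)
  Distance 5: (x=3, y=0), (x=7, y=0), (x=2, y=1), (x=1, y=2), (x=2, y=3), (x=7, y=4), (x=2, y=5), (x=3, y=6)
  Distance 6: (x=2, y=0), (x=1, y=1), (x=0, y=2), (x=1, y=3), (x=1, y=5), (x=7, y=5), (x=2, y=6)
  Distance 7: (x=1, y=0), (x=0, y=3), (x=0, y=5), (x=2, y=7)
  Distance 8: (x=0, y=0), (x=0, y=4), (x=0, y=6), (x=1, y=7), (x=2, y=8)
  Distance 9: (x=0, y=7), (x=1, y=8), (x=3, y=8), (x=2, y=9)
  Distance 10: (x=0, y=8), (x=4, y=8), (x=1, y=9), (x=3, y=9)
  Distance 11: (x=4, y=7), (x=5, y=8), (x=0, y=9)
  Distance 12: (x=5, y=7), (x=6, y=8), (x=5, y=9)
  Distance 13: (x=5, y=6), (x=6, y=7), (x=7, y=8), (x=6, y=9)  <- goal reached here
One shortest path (13 moves): (x=5, y=3) -> (x=5, y=4) -> (x=4, y=4) -> (x=3, y=4) -> (x=2, y=4) -> (x=2, y=5) -> (x=2, y=6) -> (x=2, y=7) -> (x=2, y=8) -> (x=3, y=8) -> (x=4, y=8) -> (x=5, y=8) -> (x=6, y=8) -> (x=7, y=8)

Answer: Shortest path length: 13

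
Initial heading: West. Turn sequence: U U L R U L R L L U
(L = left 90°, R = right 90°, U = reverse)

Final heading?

Start: West
  U (U-turn (180°)) -> East
  U (U-turn (180°)) -> West
  L (left (90° counter-clockwise)) -> South
  R (right (90° clockwise)) -> West
  U (U-turn (180°)) -> East
  L (left (90° counter-clockwise)) -> North
  R (right (90° clockwise)) -> East
  L (left (90° counter-clockwise)) -> North
  L (left (90° counter-clockwise)) -> West
  U (U-turn (180°)) -> East
Final: East

Answer: Final heading: East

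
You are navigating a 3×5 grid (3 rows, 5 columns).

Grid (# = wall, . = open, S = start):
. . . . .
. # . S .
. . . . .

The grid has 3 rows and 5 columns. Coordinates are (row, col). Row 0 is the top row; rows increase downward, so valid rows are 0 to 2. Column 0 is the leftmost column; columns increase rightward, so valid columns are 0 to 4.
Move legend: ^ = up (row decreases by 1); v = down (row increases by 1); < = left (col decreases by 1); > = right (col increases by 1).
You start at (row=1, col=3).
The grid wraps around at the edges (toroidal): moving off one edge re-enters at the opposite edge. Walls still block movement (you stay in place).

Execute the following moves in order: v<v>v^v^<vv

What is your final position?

Start: (row=1, col=3)
  v (down): (row=1, col=3) -> (row=2, col=3)
  < (left): (row=2, col=3) -> (row=2, col=2)
  v (down): (row=2, col=2) -> (row=0, col=2)
  > (right): (row=0, col=2) -> (row=0, col=3)
  v (down): (row=0, col=3) -> (row=1, col=3)
  ^ (up): (row=1, col=3) -> (row=0, col=3)
  v (down): (row=0, col=3) -> (row=1, col=3)
  ^ (up): (row=1, col=3) -> (row=0, col=3)
  < (left): (row=0, col=3) -> (row=0, col=2)
  v (down): (row=0, col=2) -> (row=1, col=2)
  v (down): (row=1, col=2) -> (row=2, col=2)
Final: (row=2, col=2)

Answer: Final position: (row=2, col=2)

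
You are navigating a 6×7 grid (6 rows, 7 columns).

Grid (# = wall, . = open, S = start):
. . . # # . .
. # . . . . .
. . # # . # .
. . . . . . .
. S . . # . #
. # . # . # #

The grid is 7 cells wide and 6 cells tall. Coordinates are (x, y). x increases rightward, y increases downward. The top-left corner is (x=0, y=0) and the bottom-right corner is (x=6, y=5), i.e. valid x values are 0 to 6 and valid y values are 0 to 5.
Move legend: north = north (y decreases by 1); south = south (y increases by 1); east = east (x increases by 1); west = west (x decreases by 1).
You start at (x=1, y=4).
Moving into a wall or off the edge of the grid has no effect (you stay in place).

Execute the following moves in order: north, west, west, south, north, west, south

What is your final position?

Start: (x=1, y=4)
  north (north): (x=1, y=4) -> (x=1, y=3)
  west (west): (x=1, y=3) -> (x=0, y=3)
  west (west): blocked, stay at (x=0, y=3)
  south (south): (x=0, y=3) -> (x=0, y=4)
  north (north): (x=0, y=4) -> (x=0, y=3)
  west (west): blocked, stay at (x=0, y=3)
  south (south): (x=0, y=3) -> (x=0, y=4)
Final: (x=0, y=4)

Answer: Final position: (x=0, y=4)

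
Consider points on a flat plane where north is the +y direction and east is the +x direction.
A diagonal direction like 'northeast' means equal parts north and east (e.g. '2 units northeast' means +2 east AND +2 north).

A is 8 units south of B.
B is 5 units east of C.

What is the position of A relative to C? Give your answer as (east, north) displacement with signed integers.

Answer: A is at (east=5, north=-8) relative to C.

Derivation:
Place C at the origin (east=0, north=0).
  B is 5 units east of C: delta (east=+5, north=+0); B at (east=5, north=0).
  A is 8 units south of B: delta (east=+0, north=-8); A at (east=5, north=-8).
Therefore A relative to C: (east=5, north=-8).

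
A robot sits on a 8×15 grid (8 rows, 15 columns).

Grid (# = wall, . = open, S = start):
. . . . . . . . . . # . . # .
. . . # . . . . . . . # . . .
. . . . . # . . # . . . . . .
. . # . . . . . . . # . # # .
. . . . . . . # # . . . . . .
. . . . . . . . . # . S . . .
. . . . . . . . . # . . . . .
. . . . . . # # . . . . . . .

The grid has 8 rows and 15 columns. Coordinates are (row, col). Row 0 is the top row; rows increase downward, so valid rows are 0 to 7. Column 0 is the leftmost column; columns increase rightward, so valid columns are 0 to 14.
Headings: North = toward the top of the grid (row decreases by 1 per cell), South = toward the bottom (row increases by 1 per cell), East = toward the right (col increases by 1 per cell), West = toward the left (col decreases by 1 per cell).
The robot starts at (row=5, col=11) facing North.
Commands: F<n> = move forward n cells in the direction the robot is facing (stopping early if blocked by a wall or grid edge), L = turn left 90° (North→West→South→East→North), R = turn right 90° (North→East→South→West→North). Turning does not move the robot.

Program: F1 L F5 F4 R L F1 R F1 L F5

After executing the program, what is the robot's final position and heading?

Start: (row=5, col=11), facing North
  F1: move forward 1, now at (row=4, col=11)
  L: turn left, now facing West
  F5: move forward 2/5 (blocked), now at (row=4, col=9)
  F4: move forward 0/4 (blocked), now at (row=4, col=9)
  R: turn right, now facing North
  L: turn left, now facing West
  F1: move forward 0/1 (blocked), now at (row=4, col=9)
  R: turn right, now facing North
  F1: move forward 1, now at (row=3, col=9)
  L: turn left, now facing West
  F5: move forward 5, now at (row=3, col=4)
Final: (row=3, col=4), facing West

Answer: Final position: (row=3, col=4), facing West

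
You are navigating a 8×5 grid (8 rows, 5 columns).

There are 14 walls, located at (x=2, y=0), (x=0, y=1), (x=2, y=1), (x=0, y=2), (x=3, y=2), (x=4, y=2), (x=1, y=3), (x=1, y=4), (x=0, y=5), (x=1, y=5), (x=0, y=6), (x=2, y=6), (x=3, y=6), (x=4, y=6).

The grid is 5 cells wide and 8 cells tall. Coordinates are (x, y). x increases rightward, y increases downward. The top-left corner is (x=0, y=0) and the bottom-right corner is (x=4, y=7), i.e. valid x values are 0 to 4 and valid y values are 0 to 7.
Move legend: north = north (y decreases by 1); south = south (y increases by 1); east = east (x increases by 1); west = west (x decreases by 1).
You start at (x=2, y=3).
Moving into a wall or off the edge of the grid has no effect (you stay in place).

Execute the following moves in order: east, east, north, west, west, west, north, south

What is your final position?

Answer: Final position: (x=2, y=3)

Derivation:
Start: (x=2, y=3)
  east (east): (x=2, y=3) -> (x=3, y=3)
  east (east): (x=3, y=3) -> (x=4, y=3)
  north (north): blocked, stay at (x=4, y=3)
  west (west): (x=4, y=3) -> (x=3, y=3)
  west (west): (x=3, y=3) -> (x=2, y=3)
  west (west): blocked, stay at (x=2, y=3)
  north (north): (x=2, y=3) -> (x=2, y=2)
  south (south): (x=2, y=2) -> (x=2, y=3)
Final: (x=2, y=3)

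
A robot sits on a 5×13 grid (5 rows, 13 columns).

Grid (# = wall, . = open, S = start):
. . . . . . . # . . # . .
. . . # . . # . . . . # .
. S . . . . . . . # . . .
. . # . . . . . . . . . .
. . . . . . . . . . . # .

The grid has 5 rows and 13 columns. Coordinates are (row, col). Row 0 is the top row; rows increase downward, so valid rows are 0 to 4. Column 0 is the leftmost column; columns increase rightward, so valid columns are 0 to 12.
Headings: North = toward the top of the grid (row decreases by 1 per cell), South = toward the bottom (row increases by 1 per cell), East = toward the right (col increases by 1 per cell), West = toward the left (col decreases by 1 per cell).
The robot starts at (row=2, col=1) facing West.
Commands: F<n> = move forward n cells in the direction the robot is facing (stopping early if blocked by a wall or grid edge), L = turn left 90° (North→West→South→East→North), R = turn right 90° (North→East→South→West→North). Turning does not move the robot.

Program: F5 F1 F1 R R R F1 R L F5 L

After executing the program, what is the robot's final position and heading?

Answer: Final position: (row=4, col=0), facing East

Derivation:
Start: (row=2, col=1), facing West
  F5: move forward 1/5 (blocked), now at (row=2, col=0)
  F1: move forward 0/1 (blocked), now at (row=2, col=0)
  F1: move forward 0/1 (blocked), now at (row=2, col=0)
  R: turn right, now facing North
  R: turn right, now facing East
  R: turn right, now facing South
  F1: move forward 1, now at (row=3, col=0)
  R: turn right, now facing West
  L: turn left, now facing South
  F5: move forward 1/5 (blocked), now at (row=4, col=0)
  L: turn left, now facing East
Final: (row=4, col=0), facing East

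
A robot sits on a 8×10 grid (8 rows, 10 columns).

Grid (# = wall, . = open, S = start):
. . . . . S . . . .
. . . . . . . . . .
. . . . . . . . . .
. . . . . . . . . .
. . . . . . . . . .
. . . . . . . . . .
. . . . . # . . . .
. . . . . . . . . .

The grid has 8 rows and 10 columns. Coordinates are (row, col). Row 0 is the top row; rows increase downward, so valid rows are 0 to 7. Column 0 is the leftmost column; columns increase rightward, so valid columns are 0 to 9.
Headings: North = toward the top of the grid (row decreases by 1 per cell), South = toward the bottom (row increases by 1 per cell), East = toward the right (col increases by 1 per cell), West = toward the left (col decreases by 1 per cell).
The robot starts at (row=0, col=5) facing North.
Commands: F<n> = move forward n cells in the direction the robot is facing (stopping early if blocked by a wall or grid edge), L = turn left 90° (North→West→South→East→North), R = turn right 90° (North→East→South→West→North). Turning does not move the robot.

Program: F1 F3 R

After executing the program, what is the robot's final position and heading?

Answer: Final position: (row=0, col=5), facing East

Derivation:
Start: (row=0, col=5), facing North
  F1: move forward 0/1 (blocked), now at (row=0, col=5)
  F3: move forward 0/3 (blocked), now at (row=0, col=5)
  R: turn right, now facing East
Final: (row=0, col=5), facing East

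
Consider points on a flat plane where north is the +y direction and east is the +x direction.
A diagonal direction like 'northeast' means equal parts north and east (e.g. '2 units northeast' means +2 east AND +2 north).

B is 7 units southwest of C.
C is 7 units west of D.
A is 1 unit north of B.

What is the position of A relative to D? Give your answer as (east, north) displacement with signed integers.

Place D at the origin (east=0, north=0).
  C is 7 units west of D: delta (east=-7, north=+0); C at (east=-7, north=0).
  B is 7 units southwest of C: delta (east=-7, north=-7); B at (east=-14, north=-7).
  A is 1 unit north of B: delta (east=+0, north=+1); A at (east=-14, north=-6).
Therefore A relative to D: (east=-14, north=-6).

Answer: A is at (east=-14, north=-6) relative to D.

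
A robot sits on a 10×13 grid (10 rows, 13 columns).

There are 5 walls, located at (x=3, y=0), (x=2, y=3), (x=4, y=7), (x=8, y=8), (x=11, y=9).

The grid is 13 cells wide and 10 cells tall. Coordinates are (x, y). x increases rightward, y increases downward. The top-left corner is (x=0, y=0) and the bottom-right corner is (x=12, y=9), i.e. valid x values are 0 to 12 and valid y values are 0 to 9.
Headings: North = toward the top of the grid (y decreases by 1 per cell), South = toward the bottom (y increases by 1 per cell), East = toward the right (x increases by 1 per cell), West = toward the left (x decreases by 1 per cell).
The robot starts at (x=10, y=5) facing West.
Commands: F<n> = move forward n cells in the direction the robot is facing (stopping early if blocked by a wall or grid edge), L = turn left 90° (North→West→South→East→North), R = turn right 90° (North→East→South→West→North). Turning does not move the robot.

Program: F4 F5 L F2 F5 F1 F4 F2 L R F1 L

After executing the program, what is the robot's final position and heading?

Start: (x=10, y=5), facing West
  F4: move forward 4, now at (x=6, y=5)
  F5: move forward 5, now at (x=1, y=5)
  L: turn left, now facing South
  F2: move forward 2, now at (x=1, y=7)
  F5: move forward 2/5 (blocked), now at (x=1, y=9)
  F1: move forward 0/1 (blocked), now at (x=1, y=9)
  F4: move forward 0/4 (blocked), now at (x=1, y=9)
  F2: move forward 0/2 (blocked), now at (x=1, y=9)
  L: turn left, now facing East
  R: turn right, now facing South
  F1: move forward 0/1 (blocked), now at (x=1, y=9)
  L: turn left, now facing East
Final: (x=1, y=9), facing East

Answer: Final position: (x=1, y=9), facing East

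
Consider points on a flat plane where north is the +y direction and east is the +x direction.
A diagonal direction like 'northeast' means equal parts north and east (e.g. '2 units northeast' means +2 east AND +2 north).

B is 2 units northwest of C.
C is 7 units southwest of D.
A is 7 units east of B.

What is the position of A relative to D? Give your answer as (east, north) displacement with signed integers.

Place D at the origin (east=0, north=0).
  C is 7 units southwest of D: delta (east=-7, north=-7); C at (east=-7, north=-7).
  B is 2 units northwest of C: delta (east=-2, north=+2); B at (east=-9, north=-5).
  A is 7 units east of B: delta (east=+7, north=+0); A at (east=-2, north=-5).
Therefore A relative to D: (east=-2, north=-5).

Answer: A is at (east=-2, north=-5) relative to D.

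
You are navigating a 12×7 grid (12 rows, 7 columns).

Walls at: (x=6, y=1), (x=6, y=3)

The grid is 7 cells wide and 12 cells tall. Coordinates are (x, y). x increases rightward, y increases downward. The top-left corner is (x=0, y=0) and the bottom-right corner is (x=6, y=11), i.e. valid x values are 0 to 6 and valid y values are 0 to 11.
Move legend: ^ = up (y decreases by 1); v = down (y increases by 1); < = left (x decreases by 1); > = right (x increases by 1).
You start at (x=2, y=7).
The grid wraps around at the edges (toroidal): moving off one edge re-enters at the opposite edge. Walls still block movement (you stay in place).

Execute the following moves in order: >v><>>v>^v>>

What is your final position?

Start: (x=2, y=7)
  > (right): (x=2, y=7) -> (x=3, y=7)
  v (down): (x=3, y=7) -> (x=3, y=8)
  > (right): (x=3, y=8) -> (x=4, y=8)
  < (left): (x=4, y=8) -> (x=3, y=8)
  > (right): (x=3, y=8) -> (x=4, y=8)
  > (right): (x=4, y=8) -> (x=5, y=8)
  v (down): (x=5, y=8) -> (x=5, y=9)
  > (right): (x=5, y=9) -> (x=6, y=9)
  ^ (up): (x=6, y=9) -> (x=6, y=8)
  v (down): (x=6, y=8) -> (x=6, y=9)
  > (right): (x=6, y=9) -> (x=0, y=9)
  > (right): (x=0, y=9) -> (x=1, y=9)
Final: (x=1, y=9)

Answer: Final position: (x=1, y=9)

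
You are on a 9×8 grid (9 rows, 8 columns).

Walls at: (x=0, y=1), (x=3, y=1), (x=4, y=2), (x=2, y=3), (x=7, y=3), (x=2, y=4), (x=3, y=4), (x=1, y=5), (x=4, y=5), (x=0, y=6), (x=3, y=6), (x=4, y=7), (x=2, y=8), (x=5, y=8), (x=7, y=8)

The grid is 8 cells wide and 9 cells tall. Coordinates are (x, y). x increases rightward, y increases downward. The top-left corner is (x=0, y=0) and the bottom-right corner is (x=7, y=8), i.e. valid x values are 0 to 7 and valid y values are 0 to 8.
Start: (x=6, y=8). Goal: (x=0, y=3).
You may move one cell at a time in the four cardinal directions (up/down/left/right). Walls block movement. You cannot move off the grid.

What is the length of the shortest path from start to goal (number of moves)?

BFS from (x=6, y=8) until reaching (x=0, y=3):
  Distance 0: (x=6, y=8)
  Distance 1: (x=6, y=7)
  Distance 2: (x=6, y=6), (x=5, y=7), (x=7, y=7)
  Distance 3: (x=6, y=5), (x=5, y=6), (x=7, y=6)
  Distance 4: (x=6, y=4), (x=5, y=5), (x=7, y=5), (x=4, y=6)
  Distance 5: (x=6, y=3), (x=5, y=4), (x=7, y=4)
  Distance 6: (x=6, y=2), (x=5, y=3), (x=4, y=4)
  Distance 7: (x=6, y=1), (x=5, y=2), (x=7, y=2), (x=4, y=3)
  Distance 8: (x=6, y=0), (x=5, y=1), (x=7, y=1), (x=3, y=3)
  Distance 9: (x=5, y=0), (x=7, y=0), (x=4, y=1), (x=3, y=2)
  Distance 10: (x=4, y=0), (x=2, y=2)
  Distance 11: (x=3, y=0), (x=2, y=1), (x=1, y=2)
  Distance 12: (x=2, y=0), (x=1, y=1), (x=0, y=2), (x=1, y=3)
  Distance 13: (x=1, y=0), (x=0, y=3), (x=1, y=4)  <- goal reached here
One shortest path (13 moves): (x=6, y=8) -> (x=6, y=7) -> (x=5, y=7) -> (x=5, y=6) -> (x=5, y=5) -> (x=5, y=4) -> (x=4, y=4) -> (x=4, y=3) -> (x=3, y=3) -> (x=3, y=2) -> (x=2, y=2) -> (x=1, y=2) -> (x=0, y=2) -> (x=0, y=3)

Answer: Shortest path length: 13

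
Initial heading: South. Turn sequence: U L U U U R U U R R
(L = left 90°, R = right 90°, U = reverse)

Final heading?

Start: South
  U (U-turn (180°)) -> North
  L (left (90° counter-clockwise)) -> West
  U (U-turn (180°)) -> East
  U (U-turn (180°)) -> West
  U (U-turn (180°)) -> East
  R (right (90° clockwise)) -> South
  U (U-turn (180°)) -> North
  U (U-turn (180°)) -> South
  R (right (90° clockwise)) -> West
  R (right (90° clockwise)) -> North
Final: North

Answer: Final heading: North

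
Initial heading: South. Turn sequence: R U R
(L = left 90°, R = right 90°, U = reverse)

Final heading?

Start: South
  R (right (90° clockwise)) -> West
  U (U-turn (180°)) -> East
  R (right (90° clockwise)) -> South
Final: South

Answer: Final heading: South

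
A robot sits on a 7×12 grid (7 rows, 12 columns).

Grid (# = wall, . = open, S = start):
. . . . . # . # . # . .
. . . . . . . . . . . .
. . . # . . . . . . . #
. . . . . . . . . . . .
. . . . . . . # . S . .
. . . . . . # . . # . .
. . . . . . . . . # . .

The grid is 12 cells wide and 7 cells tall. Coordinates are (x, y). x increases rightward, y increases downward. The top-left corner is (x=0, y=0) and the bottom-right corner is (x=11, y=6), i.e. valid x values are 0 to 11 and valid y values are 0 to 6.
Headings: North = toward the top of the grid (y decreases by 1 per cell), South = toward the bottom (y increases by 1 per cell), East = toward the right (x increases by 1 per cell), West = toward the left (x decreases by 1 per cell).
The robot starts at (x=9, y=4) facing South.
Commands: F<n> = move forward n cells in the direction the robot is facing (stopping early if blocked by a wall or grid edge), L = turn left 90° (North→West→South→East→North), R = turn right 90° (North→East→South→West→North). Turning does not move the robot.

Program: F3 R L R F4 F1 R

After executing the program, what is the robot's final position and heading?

Answer: Final position: (x=8, y=4), facing North

Derivation:
Start: (x=9, y=4), facing South
  F3: move forward 0/3 (blocked), now at (x=9, y=4)
  R: turn right, now facing West
  L: turn left, now facing South
  R: turn right, now facing West
  F4: move forward 1/4 (blocked), now at (x=8, y=4)
  F1: move forward 0/1 (blocked), now at (x=8, y=4)
  R: turn right, now facing North
Final: (x=8, y=4), facing North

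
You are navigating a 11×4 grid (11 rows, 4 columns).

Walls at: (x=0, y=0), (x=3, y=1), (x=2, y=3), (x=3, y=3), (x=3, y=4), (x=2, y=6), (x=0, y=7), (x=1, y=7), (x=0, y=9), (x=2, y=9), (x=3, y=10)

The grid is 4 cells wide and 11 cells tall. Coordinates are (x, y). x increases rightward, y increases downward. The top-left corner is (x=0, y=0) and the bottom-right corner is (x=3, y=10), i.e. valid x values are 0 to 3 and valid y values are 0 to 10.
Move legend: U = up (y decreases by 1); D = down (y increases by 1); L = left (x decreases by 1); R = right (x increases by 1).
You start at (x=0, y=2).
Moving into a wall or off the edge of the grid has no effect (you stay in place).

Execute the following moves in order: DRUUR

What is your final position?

Answer: Final position: (x=2, y=1)

Derivation:
Start: (x=0, y=2)
  D (down): (x=0, y=2) -> (x=0, y=3)
  R (right): (x=0, y=3) -> (x=1, y=3)
  U (up): (x=1, y=3) -> (x=1, y=2)
  U (up): (x=1, y=2) -> (x=1, y=1)
  R (right): (x=1, y=1) -> (x=2, y=1)
Final: (x=2, y=1)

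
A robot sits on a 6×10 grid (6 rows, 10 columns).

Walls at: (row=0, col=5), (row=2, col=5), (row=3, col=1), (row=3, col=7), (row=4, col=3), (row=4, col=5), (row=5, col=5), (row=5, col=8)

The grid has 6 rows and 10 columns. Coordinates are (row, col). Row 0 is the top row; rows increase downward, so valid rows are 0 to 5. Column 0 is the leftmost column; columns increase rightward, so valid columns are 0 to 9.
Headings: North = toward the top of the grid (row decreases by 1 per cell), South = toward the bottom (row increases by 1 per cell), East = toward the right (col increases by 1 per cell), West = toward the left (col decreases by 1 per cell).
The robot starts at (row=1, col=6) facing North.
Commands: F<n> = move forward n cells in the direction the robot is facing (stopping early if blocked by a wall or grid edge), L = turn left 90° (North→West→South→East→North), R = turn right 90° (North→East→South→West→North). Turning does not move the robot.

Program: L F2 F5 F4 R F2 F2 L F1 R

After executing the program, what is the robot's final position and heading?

Answer: Final position: (row=0, col=0), facing North

Derivation:
Start: (row=1, col=6), facing North
  L: turn left, now facing West
  F2: move forward 2, now at (row=1, col=4)
  F5: move forward 4/5 (blocked), now at (row=1, col=0)
  F4: move forward 0/4 (blocked), now at (row=1, col=0)
  R: turn right, now facing North
  F2: move forward 1/2 (blocked), now at (row=0, col=0)
  F2: move forward 0/2 (blocked), now at (row=0, col=0)
  L: turn left, now facing West
  F1: move forward 0/1 (blocked), now at (row=0, col=0)
  R: turn right, now facing North
Final: (row=0, col=0), facing North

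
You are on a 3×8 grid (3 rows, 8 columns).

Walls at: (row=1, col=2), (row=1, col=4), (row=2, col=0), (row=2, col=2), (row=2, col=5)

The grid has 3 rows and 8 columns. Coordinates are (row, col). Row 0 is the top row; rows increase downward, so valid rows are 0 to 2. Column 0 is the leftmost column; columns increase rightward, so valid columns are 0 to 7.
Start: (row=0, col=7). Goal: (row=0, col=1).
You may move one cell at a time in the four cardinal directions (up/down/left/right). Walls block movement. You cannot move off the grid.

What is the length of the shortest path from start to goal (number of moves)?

BFS from (row=0, col=7) until reaching (row=0, col=1):
  Distance 0: (row=0, col=7)
  Distance 1: (row=0, col=6), (row=1, col=7)
  Distance 2: (row=0, col=5), (row=1, col=6), (row=2, col=7)
  Distance 3: (row=0, col=4), (row=1, col=5), (row=2, col=6)
  Distance 4: (row=0, col=3)
  Distance 5: (row=0, col=2), (row=1, col=3)
  Distance 6: (row=0, col=1), (row=2, col=3)  <- goal reached here
One shortest path (6 moves): (row=0, col=7) -> (row=0, col=6) -> (row=0, col=5) -> (row=0, col=4) -> (row=0, col=3) -> (row=0, col=2) -> (row=0, col=1)

Answer: Shortest path length: 6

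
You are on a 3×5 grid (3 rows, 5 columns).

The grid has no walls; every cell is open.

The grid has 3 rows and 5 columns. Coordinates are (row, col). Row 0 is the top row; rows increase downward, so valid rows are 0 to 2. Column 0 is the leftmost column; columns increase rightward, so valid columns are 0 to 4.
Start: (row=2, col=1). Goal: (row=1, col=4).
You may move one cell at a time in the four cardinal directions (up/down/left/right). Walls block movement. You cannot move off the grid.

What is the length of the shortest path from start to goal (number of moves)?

BFS from (row=2, col=1) until reaching (row=1, col=4):
  Distance 0: (row=2, col=1)
  Distance 1: (row=1, col=1), (row=2, col=0), (row=2, col=2)
  Distance 2: (row=0, col=1), (row=1, col=0), (row=1, col=2), (row=2, col=3)
  Distance 3: (row=0, col=0), (row=0, col=2), (row=1, col=3), (row=2, col=4)
  Distance 4: (row=0, col=3), (row=1, col=4)  <- goal reached here
One shortest path (4 moves): (row=2, col=1) -> (row=2, col=2) -> (row=2, col=3) -> (row=2, col=4) -> (row=1, col=4)

Answer: Shortest path length: 4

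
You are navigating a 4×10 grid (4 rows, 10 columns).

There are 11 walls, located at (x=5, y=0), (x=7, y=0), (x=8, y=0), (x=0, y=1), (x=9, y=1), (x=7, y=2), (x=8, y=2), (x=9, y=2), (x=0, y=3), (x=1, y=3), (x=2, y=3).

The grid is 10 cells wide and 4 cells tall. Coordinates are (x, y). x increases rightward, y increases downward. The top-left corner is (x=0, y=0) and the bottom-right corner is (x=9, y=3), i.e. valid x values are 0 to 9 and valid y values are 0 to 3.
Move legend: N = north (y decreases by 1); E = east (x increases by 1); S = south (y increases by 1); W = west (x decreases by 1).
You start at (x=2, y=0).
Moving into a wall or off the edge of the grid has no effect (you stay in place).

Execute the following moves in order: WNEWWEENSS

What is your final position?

Start: (x=2, y=0)
  W (west): (x=2, y=0) -> (x=1, y=0)
  N (north): blocked, stay at (x=1, y=0)
  E (east): (x=1, y=0) -> (x=2, y=0)
  W (west): (x=2, y=0) -> (x=1, y=0)
  W (west): (x=1, y=0) -> (x=0, y=0)
  E (east): (x=0, y=0) -> (x=1, y=0)
  E (east): (x=1, y=0) -> (x=2, y=0)
  N (north): blocked, stay at (x=2, y=0)
  S (south): (x=2, y=0) -> (x=2, y=1)
  S (south): (x=2, y=1) -> (x=2, y=2)
Final: (x=2, y=2)

Answer: Final position: (x=2, y=2)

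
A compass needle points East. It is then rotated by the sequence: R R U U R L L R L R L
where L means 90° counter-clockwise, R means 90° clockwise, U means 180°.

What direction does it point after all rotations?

Start: East
  R (right (90° clockwise)) -> South
  R (right (90° clockwise)) -> West
  U (U-turn (180°)) -> East
  U (U-turn (180°)) -> West
  R (right (90° clockwise)) -> North
  L (left (90° counter-clockwise)) -> West
  L (left (90° counter-clockwise)) -> South
  R (right (90° clockwise)) -> West
  L (left (90° counter-clockwise)) -> South
  R (right (90° clockwise)) -> West
  L (left (90° counter-clockwise)) -> South
Final: South

Answer: Final heading: South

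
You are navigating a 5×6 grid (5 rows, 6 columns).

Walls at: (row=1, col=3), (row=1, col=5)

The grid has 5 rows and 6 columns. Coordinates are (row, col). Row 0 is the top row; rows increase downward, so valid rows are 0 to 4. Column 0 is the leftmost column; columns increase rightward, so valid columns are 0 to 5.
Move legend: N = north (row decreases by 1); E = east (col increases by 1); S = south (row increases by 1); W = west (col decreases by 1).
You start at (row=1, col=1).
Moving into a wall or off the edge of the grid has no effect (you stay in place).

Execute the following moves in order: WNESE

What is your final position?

Answer: Final position: (row=1, col=2)

Derivation:
Start: (row=1, col=1)
  W (west): (row=1, col=1) -> (row=1, col=0)
  N (north): (row=1, col=0) -> (row=0, col=0)
  E (east): (row=0, col=0) -> (row=0, col=1)
  S (south): (row=0, col=1) -> (row=1, col=1)
  E (east): (row=1, col=1) -> (row=1, col=2)
Final: (row=1, col=2)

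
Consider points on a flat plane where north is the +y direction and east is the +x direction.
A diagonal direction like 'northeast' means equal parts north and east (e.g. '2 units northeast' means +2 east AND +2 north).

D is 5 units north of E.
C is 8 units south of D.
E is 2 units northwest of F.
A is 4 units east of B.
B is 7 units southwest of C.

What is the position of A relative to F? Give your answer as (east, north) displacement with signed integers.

Place F at the origin (east=0, north=0).
  E is 2 units northwest of F: delta (east=-2, north=+2); E at (east=-2, north=2).
  D is 5 units north of E: delta (east=+0, north=+5); D at (east=-2, north=7).
  C is 8 units south of D: delta (east=+0, north=-8); C at (east=-2, north=-1).
  B is 7 units southwest of C: delta (east=-7, north=-7); B at (east=-9, north=-8).
  A is 4 units east of B: delta (east=+4, north=+0); A at (east=-5, north=-8).
Therefore A relative to F: (east=-5, north=-8).

Answer: A is at (east=-5, north=-8) relative to F.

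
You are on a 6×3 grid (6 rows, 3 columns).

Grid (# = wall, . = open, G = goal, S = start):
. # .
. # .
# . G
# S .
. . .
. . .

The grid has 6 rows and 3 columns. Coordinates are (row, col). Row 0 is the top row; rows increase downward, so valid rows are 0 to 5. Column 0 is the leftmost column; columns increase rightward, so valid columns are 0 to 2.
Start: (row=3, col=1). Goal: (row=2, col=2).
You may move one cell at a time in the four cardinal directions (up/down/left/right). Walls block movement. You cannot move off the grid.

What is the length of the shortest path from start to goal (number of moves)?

Answer: Shortest path length: 2

Derivation:
BFS from (row=3, col=1) until reaching (row=2, col=2):
  Distance 0: (row=3, col=1)
  Distance 1: (row=2, col=1), (row=3, col=2), (row=4, col=1)
  Distance 2: (row=2, col=2), (row=4, col=0), (row=4, col=2), (row=5, col=1)  <- goal reached here
One shortest path (2 moves): (row=3, col=1) -> (row=3, col=2) -> (row=2, col=2)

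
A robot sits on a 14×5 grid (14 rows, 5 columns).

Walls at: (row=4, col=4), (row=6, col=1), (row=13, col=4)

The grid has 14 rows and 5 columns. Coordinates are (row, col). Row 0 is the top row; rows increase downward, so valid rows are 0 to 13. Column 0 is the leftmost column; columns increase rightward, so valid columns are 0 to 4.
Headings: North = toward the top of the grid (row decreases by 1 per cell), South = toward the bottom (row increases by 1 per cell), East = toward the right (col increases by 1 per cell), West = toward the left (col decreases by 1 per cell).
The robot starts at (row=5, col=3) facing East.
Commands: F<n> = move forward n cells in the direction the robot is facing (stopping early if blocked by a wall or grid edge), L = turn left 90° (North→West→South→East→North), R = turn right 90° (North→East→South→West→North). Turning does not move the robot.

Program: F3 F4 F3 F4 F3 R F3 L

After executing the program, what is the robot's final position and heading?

Start: (row=5, col=3), facing East
  F3: move forward 1/3 (blocked), now at (row=5, col=4)
  F4: move forward 0/4 (blocked), now at (row=5, col=4)
  F3: move forward 0/3 (blocked), now at (row=5, col=4)
  F4: move forward 0/4 (blocked), now at (row=5, col=4)
  F3: move forward 0/3 (blocked), now at (row=5, col=4)
  R: turn right, now facing South
  F3: move forward 3, now at (row=8, col=4)
  L: turn left, now facing East
Final: (row=8, col=4), facing East

Answer: Final position: (row=8, col=4), facing East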